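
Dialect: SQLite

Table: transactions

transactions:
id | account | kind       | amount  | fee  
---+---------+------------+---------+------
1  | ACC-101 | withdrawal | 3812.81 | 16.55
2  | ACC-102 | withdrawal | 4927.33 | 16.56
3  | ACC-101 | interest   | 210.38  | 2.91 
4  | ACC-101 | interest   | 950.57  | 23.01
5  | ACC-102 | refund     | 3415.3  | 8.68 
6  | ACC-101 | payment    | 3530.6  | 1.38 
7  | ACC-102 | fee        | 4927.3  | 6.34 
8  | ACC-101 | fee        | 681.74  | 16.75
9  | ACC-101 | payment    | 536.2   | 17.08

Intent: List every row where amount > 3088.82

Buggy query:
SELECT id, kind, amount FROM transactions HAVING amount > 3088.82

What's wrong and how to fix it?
Bug: This is a non-aggregate query (no GROUP BY, no aggregates), so in SQLite the HAVING clause is invalid here; a row-level condition belongs in WHERE

Fix: Replace HAVING with WHERE since the condition applies to individual rows

Corrected query:
SELECT id, kind, amount FROM transactions WHERE amount > 3088.82

Result:
id | kind       | amount 
---+------------+--------
1  | withdrawal | 3812.81
2  | withdrawal | 4927.33
5  | refund     | 3415.3 
6  | payment    | 3530.6 
7  | fee        | 4927.3 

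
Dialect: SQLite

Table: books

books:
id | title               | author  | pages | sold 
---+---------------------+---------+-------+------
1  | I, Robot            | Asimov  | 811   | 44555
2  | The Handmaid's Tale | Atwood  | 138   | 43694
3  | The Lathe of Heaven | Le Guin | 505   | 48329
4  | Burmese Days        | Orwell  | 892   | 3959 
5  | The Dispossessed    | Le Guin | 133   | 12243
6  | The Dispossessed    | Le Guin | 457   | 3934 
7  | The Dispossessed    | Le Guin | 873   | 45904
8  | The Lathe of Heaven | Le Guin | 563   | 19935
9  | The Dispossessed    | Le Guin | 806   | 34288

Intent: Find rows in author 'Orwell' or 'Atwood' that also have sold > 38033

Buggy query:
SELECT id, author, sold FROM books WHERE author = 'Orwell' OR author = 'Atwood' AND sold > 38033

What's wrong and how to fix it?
Bug: Without parentheses, AND is evaluated before OR, so the sold filter only applies to the 'Atwood' branch

Fix: Group the OR with parentheses (or use IN), then AND the threshold

Corrected query:
SELECT id, author, sold FROM books WHERE (author = 'Orwell' OR author = 'Atwood') AND sold > 38033

Result:
id | author | sold 
---+--------+------
2  | Atwood | 43694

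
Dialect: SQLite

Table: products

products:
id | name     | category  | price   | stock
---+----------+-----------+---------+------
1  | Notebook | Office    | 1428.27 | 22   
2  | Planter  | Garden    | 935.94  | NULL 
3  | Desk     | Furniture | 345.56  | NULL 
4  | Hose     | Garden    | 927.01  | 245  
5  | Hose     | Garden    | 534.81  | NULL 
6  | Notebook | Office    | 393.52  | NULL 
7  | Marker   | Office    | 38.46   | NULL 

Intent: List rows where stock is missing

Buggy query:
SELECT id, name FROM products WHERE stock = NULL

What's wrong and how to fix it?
Bug: Comparing to NULL with '=' never matches; NULL = NULL is unknown, not true

Fix: Use IS NULL to test for NULL

Corrected query:
SELECT id, name FROM products WHERE stock IS NULL

Result:
id | name    
---+---------
2  | Planter 
3  | Desk    
5  | Hose    
6  | Notebook
7  | Marker  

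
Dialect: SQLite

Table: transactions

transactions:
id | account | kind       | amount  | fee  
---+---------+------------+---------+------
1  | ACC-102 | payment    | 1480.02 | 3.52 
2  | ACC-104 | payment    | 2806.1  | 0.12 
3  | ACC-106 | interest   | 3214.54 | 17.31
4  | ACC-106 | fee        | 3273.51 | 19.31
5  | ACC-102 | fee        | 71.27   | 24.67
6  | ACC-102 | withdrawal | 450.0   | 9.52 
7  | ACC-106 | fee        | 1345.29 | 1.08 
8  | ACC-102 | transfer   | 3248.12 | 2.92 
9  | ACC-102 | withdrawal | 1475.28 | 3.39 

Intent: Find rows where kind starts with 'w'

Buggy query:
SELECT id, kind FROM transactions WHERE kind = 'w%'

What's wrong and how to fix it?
Bug: '=' compares the literal string including the % character; pattern matching needs LIKE

Fix: Replace '=' with LIKE so 'w%' is treated as a pattern

Corrected query:
SELECT id, kind FROM transactions WHERE kind LIKE 'w%'

Result:
id | kind      
---+-----------
6  | withdrawal
9  | withdrawal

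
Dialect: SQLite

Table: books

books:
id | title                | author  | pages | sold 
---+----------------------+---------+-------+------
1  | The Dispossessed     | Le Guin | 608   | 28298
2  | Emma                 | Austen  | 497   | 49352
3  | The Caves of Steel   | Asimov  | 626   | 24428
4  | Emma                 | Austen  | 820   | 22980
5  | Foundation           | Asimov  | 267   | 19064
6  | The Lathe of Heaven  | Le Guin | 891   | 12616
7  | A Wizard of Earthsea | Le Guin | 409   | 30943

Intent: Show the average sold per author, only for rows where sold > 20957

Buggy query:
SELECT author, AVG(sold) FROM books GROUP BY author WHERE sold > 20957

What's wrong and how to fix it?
Bug: WHERE cannot follow GROUP BY

Fix: Place WHERE between FROM and GROUP BY

Corrected query:
SELECT author, AVG(sold) FROM books WHERE sold > 20957 GROUP BY author

Result:
author  | AVG(sold)
--------+----------
Asimov  | 24428    
Austen  | 36166    
Le Guin | 29620.5  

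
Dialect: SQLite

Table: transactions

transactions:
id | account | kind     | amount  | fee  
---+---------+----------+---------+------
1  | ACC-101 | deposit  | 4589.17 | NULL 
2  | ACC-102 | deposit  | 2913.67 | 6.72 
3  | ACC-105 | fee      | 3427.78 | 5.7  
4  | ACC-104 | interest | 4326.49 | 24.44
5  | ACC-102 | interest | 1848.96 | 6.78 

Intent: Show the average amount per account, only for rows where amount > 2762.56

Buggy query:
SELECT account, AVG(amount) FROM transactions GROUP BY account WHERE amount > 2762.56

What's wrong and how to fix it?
Bug: Row-level WHERE must come before GROUP BY in the clause order

Fix: Place WHERE between FROM and GROUP BY

Corrected query:
SELECT account, AVG(amount) FROM transactions WHERE amount > 2762.56 GROUP BY account

Result:
account | AVG(amount)
--------+------------
ACC-101 | 4589.17    
ACC-102 | 2913.67    
ACC-104 | 4326.49    
ACC-105 | 3427.78    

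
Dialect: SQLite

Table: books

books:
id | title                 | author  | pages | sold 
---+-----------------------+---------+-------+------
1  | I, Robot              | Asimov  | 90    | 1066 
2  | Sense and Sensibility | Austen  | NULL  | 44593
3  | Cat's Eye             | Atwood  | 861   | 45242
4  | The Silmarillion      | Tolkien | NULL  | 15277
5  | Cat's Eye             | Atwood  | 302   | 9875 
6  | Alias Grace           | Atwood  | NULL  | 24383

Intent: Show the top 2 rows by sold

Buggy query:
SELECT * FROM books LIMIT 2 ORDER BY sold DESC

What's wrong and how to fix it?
Bug: ORDER BY cannot follow LIMIT; LIMIT is the final clause

Fix: Swap the clauses: ORDER BY first, then LIMIT

Corrected query:
SELECT * FROM books ORDER BY sold DESC LIMIT 2

Result:
id | title                 | author | pages | sold 
---+-----------------------+--------+-------+------
3  | Cat's Eye             | Atwood | 861   | 45242
2  | Sense and Sensibility | Austen | NULL  | 44593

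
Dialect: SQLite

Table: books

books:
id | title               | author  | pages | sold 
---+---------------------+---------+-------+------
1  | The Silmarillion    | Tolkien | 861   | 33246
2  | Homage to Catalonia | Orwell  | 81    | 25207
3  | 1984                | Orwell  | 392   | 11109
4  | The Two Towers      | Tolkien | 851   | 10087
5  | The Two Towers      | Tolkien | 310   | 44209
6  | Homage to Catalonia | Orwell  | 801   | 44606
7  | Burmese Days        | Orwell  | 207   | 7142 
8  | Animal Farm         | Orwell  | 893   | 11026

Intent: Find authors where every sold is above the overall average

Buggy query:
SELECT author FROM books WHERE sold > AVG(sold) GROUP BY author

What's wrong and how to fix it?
Bug: WHERE evaluates per row before aggregation, so AVG() is unavailable

Fix: Compute the overall average in a scalar subquery and compare each group's MIN against it in HAVING

Corrected query:
SELECT author FROM books GROUP BY author HAVING MIN(sold) > (SELECT AVG(sold) FROM books)

Result:
(no rows)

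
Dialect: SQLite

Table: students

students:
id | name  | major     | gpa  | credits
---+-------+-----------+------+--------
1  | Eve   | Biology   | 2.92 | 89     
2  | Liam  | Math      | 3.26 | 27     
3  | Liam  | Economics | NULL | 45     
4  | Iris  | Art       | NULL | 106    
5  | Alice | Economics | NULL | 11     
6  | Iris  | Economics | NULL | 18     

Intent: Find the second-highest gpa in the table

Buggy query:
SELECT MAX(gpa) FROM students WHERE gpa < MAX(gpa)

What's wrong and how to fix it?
Bug: MAX(gpa) on the right of the comparison is an aggregate-in-WHERE error

Fix: Compute the overall MAX in a subquery, then take MAX of rows below it

Corrected query:
SELECT MAX(gpa) FROM students WHERE gpa < (SELECT MAX(gpa) FROM students)

Result:
MAX(gpa)
--------
2.92    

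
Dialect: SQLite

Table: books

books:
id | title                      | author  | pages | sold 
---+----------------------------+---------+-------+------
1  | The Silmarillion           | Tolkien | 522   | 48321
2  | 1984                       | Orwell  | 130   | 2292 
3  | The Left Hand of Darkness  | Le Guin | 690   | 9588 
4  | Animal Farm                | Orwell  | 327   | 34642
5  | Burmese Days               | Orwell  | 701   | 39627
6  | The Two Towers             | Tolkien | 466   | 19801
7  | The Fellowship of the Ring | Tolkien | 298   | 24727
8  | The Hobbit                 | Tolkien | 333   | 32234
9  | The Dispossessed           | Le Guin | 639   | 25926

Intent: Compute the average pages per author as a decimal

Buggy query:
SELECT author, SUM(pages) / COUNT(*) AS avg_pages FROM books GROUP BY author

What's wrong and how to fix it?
Bug: SUM(pages) and COUNT(*) are both integers; the division truncates the fractional part

Fix: Cast one side to REAL so the division keeps the fractional part

Corrected query:
SELECT author, SUM(pages) * 1.0 / COUNT(*) AS avg_pages FROM books GROUP BY author

Result:
author  | avg_pages
--------+----------
Le Guin | 664.5    
Orwell  | 386      
Tolkien | 404.75   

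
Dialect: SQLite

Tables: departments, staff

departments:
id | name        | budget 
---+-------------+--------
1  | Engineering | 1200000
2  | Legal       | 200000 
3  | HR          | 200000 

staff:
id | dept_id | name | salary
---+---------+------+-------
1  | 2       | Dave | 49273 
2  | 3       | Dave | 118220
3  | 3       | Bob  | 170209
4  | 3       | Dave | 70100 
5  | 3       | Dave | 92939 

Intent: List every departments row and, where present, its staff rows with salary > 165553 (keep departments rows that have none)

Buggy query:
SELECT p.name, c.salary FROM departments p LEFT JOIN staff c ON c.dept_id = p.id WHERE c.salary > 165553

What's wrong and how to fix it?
Bug: A WHERE condition on the right-hand table after LEFT JOIN drops unmatched parents

Fix: Put 'c.salary > 165553' in the JOIN's ON clause instead of WHERE

Corrected query:
SELECT p.name, c.salary FROM departments p LEFT JOIN staff c ON c.dept_id = p.id AND c.salary > 165553

Result:
name        | salary
------------+-------
Engineering | NULL  
Legal       | NULL  
HR          | 170209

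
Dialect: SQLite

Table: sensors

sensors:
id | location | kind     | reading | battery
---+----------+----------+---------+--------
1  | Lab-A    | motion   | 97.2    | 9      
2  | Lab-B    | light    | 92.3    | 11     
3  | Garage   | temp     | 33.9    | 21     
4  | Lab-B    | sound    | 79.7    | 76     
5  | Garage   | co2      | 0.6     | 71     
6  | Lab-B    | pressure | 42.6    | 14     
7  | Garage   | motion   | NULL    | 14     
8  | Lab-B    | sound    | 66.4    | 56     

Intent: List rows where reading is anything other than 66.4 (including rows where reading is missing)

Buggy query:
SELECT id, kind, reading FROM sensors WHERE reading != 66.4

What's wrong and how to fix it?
Bug: Inequality against NULL is unknown, not true; rows with NULL are dropped

Fix: Handle NULL separately with IS NULL alongside the inequality

Corrected query:
SELECT id, kind, reading FROM sensors WHERE reading != 66.4 OR reading IS NULL

Result:
id | kind     | reading
---+----------+--------
1  | motion   | 97.2   
2  | light    | 92.3   
3  | temp     | 33.9   
4  | sound    | 79.7   
5  | co2      | 0.6    
6  | pressure | 42.6   
7  | motion   | NULL   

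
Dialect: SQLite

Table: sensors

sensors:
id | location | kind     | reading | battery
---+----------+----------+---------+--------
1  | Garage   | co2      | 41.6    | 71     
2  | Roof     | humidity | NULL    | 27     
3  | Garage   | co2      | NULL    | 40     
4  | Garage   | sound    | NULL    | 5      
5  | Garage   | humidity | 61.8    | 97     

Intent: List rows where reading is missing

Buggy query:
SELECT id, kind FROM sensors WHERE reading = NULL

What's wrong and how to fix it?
Bug: Comparing to NULL with '=' never matches; NULL = NULL is unknown, not true

Fix: Replace '= NULL' with 'IS NULL'

Corrected query:
SELECT id, kind FROM sensors WHERE reading IS NULL

Result:
id | kind    
---+---------
2  | humidity
3  | co2     
4  | sound   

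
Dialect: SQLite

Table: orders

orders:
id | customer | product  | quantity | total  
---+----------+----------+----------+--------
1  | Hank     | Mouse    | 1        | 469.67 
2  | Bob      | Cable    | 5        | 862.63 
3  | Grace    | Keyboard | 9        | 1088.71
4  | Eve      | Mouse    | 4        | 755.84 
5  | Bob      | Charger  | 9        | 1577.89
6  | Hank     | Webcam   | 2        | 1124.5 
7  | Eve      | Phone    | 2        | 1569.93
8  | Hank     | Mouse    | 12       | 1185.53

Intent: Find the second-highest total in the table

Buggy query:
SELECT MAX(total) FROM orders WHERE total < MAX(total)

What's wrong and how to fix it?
Bug: MAX(total) on the right of the comparison is an aggregate-in-WHERE error

Fix: Put the inner MAX in a scalar subquery

Corrected query:
SELECT MAX(total) FROM orders WHERE total < (SELECT MAX(total) FROM orders)

Result:
MAX(total)
----------
1569.93   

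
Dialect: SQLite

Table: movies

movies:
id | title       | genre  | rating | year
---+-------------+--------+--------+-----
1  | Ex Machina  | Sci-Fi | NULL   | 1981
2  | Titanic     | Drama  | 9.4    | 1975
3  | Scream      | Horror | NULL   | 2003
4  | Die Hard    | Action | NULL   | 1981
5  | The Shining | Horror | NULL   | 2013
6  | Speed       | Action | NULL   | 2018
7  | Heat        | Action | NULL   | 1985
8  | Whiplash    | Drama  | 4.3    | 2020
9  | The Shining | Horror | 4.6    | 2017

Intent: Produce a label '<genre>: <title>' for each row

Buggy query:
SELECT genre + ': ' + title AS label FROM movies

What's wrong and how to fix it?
Bug: SQLite uses || for string concatenation; + coerces text to numbers (yielding 0)

Fix: Use the || operator for string concatenation

Corrected query:
SELECT genre || ': ' || title AS label FROM movies

Result:
label              
-------------------
Sci-Fi: Ex Machina 
Drama: Titanic     
Horror: Scream     
Action: Die Hard   
Horror: The Shining
Action: Speed      
Action: Heat       
Drama: Whiplash    
Horror: The Shining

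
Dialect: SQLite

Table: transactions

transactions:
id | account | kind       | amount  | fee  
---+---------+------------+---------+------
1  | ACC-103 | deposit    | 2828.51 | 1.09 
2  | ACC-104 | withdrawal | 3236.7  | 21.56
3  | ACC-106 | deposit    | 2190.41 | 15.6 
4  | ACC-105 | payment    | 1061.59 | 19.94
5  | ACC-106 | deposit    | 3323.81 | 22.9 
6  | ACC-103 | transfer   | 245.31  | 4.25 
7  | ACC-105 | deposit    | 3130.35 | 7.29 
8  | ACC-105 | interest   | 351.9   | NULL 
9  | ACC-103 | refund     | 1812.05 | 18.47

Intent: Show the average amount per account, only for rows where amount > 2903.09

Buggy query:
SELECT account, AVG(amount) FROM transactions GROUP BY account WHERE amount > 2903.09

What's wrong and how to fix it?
Bug: WHERE cannot follow GROUP BY

Fix: Place WHERE between FROM and GROUP BY

Corrected query:
SELECT account, AVG(amount) FROM transactions WHERE amount > 2903.09 GROUP BY account

Result:
account | AVG(amount)
--------+------------
ACC-104 | 3236.7     
ACC-105 | 3130.35    
ACC-106 | 3323.81    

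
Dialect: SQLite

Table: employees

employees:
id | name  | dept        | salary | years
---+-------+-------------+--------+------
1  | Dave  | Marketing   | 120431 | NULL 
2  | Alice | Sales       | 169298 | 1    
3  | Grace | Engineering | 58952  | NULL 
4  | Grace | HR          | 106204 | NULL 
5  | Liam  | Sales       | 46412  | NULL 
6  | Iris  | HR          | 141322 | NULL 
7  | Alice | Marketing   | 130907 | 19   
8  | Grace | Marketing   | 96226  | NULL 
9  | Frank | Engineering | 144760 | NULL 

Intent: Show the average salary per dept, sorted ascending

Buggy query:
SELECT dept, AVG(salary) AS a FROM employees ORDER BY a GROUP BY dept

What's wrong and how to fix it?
Bug: ORDER BY appears before GROUP BY; SQL clause order requires GROUP BY first

Fix: Reorder: SELECT … FROM … GROUP BY … ORDER BY …

Corrected query:
SELECT dept, AVG(salary) AS a FROM employees GROUP BY dept ORDER BY a

Result:
dept        | a            
------------+--------------
Engineering | 101856       
Sales       | 107855       
Marketing   | 115854.666667
HR          | 123763       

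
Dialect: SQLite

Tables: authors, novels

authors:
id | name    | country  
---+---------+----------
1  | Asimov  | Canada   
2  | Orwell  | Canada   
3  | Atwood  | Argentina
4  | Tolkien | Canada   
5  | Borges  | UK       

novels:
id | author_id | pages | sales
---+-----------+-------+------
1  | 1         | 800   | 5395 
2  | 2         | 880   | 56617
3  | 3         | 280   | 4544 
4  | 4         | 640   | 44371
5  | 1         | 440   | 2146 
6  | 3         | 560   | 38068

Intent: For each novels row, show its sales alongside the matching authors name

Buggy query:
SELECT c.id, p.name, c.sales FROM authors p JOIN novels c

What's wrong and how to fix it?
Bug: JOIN with no ON clause produces a cartesian product; every novels row pairs with every authors row

Fix: Add ON c.author_id = p.id to the JOIN

Corrected query:
SELECT c.id, p.name, c.sales FROM authors p JOIN novels c ON c.author_id = p.id

Result:
id | name    | sales
---+---------+------
1  | Asimov  | 5395 
2  | Orwell  | 56617
3  | Atwood  | 4544 
4  | Tolkien | 44371
5  | Asimov  | 2146 
6  | Atwood  | 38068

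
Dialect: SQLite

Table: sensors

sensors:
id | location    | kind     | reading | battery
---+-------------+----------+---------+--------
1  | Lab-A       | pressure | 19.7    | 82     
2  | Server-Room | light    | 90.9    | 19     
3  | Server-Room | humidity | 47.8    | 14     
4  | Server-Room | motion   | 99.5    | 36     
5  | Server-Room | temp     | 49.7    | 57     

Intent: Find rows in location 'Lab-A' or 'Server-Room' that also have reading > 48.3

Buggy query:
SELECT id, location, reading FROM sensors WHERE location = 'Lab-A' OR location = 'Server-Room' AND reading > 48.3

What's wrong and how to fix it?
Bug: AND binds tighter than OR, so this parses as location = 'Lab-A' OR (location = 'Server-Room' AND reading > 48.3)

Fix: Group the OR with parentheses (or use IN), then AND the threshold

Corrected query:
SELECT id, location, reading FROM sensors WHERE (location = 'Lab-A' OR location = 'Server-Room') AND reading > 48.3

Result:
id | location    | reading
---+-------------+--------
2  | Server-Room | 90.9   
4  | Server-Room | 99.5   
5  | Server-Room | 49.7   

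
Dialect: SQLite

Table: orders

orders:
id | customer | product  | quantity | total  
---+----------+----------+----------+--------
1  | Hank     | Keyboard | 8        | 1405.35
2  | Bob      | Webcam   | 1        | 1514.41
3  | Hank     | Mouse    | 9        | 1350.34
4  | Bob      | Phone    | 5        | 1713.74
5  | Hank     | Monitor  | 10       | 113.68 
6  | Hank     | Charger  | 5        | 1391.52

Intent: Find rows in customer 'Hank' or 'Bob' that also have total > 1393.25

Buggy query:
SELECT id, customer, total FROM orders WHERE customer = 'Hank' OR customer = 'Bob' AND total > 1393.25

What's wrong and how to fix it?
Bug: AND binds tighter than OR, so this parses as customer = 'Hank' OR (customer = 'Bob' AND total > 1393.25)

Fix: Add parentheses around the OR so the AND applies to both alternatives

Corrected query:
SELECT id, customer, total FROM orders WHERE (customer = 'Hank' OR customer = 'Bob') AND total > 1393.25

Result:
id | customer | total  
---+----------+--------
1  | Hank     | 1405.35
2  | Bob      | 1514.41
4  | Bob      | 1713.74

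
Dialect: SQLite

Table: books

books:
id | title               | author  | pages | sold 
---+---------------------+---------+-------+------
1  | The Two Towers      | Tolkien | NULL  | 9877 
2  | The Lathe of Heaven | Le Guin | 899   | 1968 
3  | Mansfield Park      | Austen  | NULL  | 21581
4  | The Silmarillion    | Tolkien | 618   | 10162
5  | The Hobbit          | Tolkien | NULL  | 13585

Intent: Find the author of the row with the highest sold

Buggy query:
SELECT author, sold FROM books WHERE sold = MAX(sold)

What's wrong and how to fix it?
Bug: MAX(sold) is an aggregate and cannot be used directly in WHERE

Fix: Use a subquery: WHERE sold = (SELECT MAX(sold) FROM books)

Corrected query:
SELECT author, sold FROM books WHERE sold = (SELECT MAX(sold) FROM books)

Result:
author | sold 
-------+------
Austen | 21581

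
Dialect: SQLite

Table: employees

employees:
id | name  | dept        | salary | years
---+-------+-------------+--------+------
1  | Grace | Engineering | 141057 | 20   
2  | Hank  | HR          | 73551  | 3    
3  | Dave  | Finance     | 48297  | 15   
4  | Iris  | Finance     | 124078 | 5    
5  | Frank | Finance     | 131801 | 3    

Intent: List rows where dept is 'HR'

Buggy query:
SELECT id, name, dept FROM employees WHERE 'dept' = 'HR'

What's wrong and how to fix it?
Bug: Single quotes denote string literals in SQL; the column name is being compared as a constant string

Fix: Reference the column as dept without single quotes

Corrected query:
SELECT id, name, dept FROM employees WHERE dept = 'HR'

Result:
id | name | dept
---+------+-----
2  | Hank | HR  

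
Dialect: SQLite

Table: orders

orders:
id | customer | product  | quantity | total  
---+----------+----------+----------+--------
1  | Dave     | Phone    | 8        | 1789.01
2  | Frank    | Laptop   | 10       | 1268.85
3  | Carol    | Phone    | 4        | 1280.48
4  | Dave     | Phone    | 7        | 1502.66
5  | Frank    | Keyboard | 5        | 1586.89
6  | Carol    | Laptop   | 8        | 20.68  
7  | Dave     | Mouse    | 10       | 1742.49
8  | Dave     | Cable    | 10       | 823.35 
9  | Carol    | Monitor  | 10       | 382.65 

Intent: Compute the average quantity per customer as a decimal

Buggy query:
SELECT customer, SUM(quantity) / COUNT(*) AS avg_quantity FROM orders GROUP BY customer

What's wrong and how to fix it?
Bug: SUM(quantity) and COUNT(*) are both integers; the division truncates the fractional part

Fix: Cast one side to REAL so the division keeps the fractional part

Corrected query:
SELECT customer, SUM(quantity) * 1.0 / COUNT(*) AS avg_quantity FROM orders GROUP BY customer

Result:
customer | avg_quantity
---------+-------------
Carol    | 7.333333    
Dave     | 8.75        
Frank    | 7.5         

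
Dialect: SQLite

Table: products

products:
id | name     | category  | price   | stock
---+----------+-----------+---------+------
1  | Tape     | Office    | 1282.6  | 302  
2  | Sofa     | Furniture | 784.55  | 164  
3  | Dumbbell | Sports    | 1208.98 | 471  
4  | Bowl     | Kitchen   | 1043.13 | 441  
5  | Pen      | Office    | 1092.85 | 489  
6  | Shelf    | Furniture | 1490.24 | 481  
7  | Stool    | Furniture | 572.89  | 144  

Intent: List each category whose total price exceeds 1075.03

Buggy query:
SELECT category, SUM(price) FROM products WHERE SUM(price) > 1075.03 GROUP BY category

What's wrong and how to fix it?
Bug: Aggregate functions cannot appear in a WHERE clause

Fix: Move the aggregate condition to a HAVING clause

Corrected query:
SELECT category, SUM(price) FROM products GROUP BY category HAVING SUM(price) > 1075.03

Result:
category  | SUM(price)
----------+-----------
Furniture | 2847.68   
Office    | 2375.45   
Sports    | 1208.98   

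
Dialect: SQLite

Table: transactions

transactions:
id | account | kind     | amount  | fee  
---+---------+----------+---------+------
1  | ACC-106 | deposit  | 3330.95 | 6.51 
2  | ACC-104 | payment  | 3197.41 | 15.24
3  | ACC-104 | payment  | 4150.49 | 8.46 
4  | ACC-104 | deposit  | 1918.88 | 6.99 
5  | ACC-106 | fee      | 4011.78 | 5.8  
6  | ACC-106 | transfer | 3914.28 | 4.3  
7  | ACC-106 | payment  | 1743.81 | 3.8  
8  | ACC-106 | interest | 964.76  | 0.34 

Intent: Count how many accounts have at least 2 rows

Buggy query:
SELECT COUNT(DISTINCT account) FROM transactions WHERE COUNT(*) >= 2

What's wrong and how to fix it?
Bug: WHERE filters individual rows, not groups, so a group-level COUNT is invalid there

Fix: Group first with HAVING COUNT(*) >= 2, then COUNT the resulting groups

Corrected query:
SELECT COUNT(*) FROM (SELECT account FROM transactions GROUP BY account HAVING COUNT(*) >= 2)

Result:
COUNT(*)
--------
2       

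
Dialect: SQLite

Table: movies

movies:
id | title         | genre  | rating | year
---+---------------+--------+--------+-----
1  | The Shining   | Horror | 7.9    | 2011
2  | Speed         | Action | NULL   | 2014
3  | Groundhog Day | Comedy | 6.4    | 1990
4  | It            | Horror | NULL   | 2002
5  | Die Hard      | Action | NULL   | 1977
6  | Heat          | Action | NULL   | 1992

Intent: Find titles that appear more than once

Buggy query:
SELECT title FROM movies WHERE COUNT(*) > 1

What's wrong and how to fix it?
Bug: WHERE can't reference COUNT(*); aggregates are computed after WHERE

Fix: GROUP BY title, then filter groups with HAVING COUNT(*) > 1

Corrected query:
SELECT title FROM movies GROUP BY title HAVING COUNT(*) > 1

Result:
(no rows)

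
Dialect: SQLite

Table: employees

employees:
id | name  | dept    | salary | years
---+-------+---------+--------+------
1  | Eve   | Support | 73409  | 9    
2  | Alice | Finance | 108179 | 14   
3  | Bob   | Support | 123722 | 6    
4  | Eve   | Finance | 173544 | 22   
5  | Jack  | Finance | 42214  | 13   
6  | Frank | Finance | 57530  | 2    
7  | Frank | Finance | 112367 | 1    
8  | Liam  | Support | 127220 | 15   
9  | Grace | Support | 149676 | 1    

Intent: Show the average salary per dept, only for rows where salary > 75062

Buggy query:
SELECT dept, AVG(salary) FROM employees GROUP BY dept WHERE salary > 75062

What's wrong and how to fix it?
Bug: WHERE cannot follow GROUP BY

Fix: Move the WHERE clause before GROUP BY

Corrected query:
SELECT dept, AVG(salary) FROM employees WHERE salary > 75062 GROUP BY dept

Result:
dept    | AVG(salary)  
--------+--------------
Finance | 131363.333333
Support | 133539.333333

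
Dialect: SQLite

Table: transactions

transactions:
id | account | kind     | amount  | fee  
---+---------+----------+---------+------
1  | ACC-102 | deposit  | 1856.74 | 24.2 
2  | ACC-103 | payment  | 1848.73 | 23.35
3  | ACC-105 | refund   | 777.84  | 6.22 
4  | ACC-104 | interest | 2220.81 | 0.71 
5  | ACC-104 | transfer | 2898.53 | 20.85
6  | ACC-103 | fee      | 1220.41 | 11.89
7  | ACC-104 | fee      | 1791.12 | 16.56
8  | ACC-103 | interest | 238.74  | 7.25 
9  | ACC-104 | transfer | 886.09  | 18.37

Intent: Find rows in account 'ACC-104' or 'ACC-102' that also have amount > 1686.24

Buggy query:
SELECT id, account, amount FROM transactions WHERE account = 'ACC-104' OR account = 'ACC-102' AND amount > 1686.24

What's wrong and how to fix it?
Bug: AND binds tighter than OR, so this parses as account = 'ACC-104' OR (account = 'ACC-102' AND amount > 1686.24)

Fix: Add parentheses around the OR so the AND applies to both alternatives

Corrected query:
SELECT id, account, amount FROM transactions WHERE (account = 'ACC-104' OR account = 'ACC-102') AND amount > 1686.24

Result:
id | account | amount 
---+---------+--------
1  | ACC-102 | 1856.74
4  | ACC-104 | 2220.81
5  | ACC-104 | 2898.53
7  | ACC-104 | 1791.12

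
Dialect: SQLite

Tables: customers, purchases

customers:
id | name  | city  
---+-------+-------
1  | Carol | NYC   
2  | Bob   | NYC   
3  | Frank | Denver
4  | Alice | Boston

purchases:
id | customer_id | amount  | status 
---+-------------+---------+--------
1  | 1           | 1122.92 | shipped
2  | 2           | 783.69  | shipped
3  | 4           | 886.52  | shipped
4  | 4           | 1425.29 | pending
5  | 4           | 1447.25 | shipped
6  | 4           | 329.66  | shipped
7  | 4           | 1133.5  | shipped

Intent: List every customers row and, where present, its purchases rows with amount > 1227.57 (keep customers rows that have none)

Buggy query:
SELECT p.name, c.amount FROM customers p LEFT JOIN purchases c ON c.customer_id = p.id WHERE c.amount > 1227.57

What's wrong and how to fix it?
Bug: Filtering c.amount in WHERE discards the NULL rows produced by LEFT JOIN, turning it into an inner join

Fix: Put 'c.amount > 1227.57' in the JOIN's ON clause instead of WHERE

Corrected query:
SELECT p.name, c.amount FROM customers p LEFT JOIN purchases c ON c.customer_id = p.id AND c.amount > 1227.57

Result:
name  | amount 
------+--------
Carol | NULL   
Bob   | NULL   
Frank | NULL   
Alice | 1425.29
Alice | 1447.25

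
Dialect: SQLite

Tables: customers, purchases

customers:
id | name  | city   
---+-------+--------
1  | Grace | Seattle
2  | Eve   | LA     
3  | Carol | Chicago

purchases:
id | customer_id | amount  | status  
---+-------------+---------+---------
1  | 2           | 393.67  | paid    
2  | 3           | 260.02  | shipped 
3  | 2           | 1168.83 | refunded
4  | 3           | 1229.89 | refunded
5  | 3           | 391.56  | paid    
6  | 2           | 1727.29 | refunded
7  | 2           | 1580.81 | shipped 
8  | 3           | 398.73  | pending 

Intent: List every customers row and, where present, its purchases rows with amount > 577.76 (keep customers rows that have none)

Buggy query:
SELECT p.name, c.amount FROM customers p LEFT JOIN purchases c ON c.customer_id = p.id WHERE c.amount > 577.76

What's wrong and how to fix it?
Bug: A WHERE condition on the right-hand table after LEFT JOIN drops unmatched parents

Fix: Move the right-table condition into the ON clause so unmatched parents are kept

Corrected query:
SELECT p.name, c.amount FROM customers p LEFT JOIN purchases c ON c.customer_id = p.id AND c.amount > 577.76

Result:
name  | amount 
------+--------
Grace | NULL   
Eve   | 1168.83
Eve   | 1580.81
Eve   | 1727.29
Carol | 1229.89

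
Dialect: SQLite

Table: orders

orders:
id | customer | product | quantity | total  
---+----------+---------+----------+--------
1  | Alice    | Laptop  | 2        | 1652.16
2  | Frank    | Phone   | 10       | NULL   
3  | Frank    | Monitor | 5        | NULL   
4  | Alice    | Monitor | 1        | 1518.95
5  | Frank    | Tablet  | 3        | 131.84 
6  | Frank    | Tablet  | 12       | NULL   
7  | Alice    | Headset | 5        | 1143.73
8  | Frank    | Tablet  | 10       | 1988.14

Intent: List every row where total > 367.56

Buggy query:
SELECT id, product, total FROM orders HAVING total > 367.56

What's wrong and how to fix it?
Bug: This is a non-aggregate query (no GROUP BY, no aggregates), so in SQLite the HAVING clause is invalid here; a row-level condition belongs in WHERE

Fix: Replace HAVING with WHERE since the condition applies to individual rows

Corrected query:
SELECT id, product, total FROM orders WHERE total > 367.56

Result:
id | product | total  
---+---------+--------
1  | Laptop  | 1652.16
4  | Monitor | 1518.95
7  | Headset | 1143.73
8  | Tablet  | 1988.14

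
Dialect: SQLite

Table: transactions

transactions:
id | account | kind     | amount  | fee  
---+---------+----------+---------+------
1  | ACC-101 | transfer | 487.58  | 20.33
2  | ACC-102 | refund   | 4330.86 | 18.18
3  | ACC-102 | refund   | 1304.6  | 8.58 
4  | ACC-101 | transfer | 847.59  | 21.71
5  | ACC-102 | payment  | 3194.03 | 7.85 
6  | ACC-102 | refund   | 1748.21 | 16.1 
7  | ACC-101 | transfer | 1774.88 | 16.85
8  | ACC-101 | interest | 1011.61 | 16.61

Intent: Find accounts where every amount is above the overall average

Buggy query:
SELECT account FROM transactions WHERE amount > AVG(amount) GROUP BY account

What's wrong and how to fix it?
Bug: WHERE evaluates per row before aggregation, so AVG() is unavailable

Fix: Use a subquery for AVG and a HAVING MIN(...) filter so the condition holds for every row in the group

Corrected query:
SELECT account FROM transactions GROUP BY account HAVING MIN(amount) > (SELECT AVG(amount) FROM transactions)

Result:
(no rows)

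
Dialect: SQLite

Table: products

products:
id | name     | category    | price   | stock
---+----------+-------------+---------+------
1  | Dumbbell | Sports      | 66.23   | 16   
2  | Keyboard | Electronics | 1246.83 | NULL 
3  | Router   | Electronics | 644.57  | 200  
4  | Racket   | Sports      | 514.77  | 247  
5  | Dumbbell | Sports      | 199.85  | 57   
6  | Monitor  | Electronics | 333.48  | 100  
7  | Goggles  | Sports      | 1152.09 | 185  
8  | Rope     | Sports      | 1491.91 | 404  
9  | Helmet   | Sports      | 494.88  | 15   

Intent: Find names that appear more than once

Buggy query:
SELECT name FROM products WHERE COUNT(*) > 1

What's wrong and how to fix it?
Bug: COUNT(*) is an aggregate and cannot be used in WHERE

Fix: GROUP BY name, then filter groups with HAVING COUNT(*) > 1

Corrected query:
SELECT name FROM products GROUP BY name HAVING COUNT(*) > 1

Result:
name    
--------
Dumbbell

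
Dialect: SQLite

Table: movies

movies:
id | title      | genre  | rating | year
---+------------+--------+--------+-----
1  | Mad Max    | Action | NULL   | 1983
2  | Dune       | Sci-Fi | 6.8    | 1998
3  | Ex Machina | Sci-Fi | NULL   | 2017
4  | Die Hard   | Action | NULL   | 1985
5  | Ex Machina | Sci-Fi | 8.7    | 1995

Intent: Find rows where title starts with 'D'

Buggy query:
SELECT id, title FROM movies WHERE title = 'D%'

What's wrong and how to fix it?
Bug: '=' compares the literal string including the % character; pattern matching needs LIKE

Fix: Replace '=' with LIKE so 'D%' is treated as a pattern

Corrected query:
SELECT id, title FROM movies WHERE title LIKE 'D%'

Result:
id | title   
---+---------
2  | Dune    
4  | Die Hard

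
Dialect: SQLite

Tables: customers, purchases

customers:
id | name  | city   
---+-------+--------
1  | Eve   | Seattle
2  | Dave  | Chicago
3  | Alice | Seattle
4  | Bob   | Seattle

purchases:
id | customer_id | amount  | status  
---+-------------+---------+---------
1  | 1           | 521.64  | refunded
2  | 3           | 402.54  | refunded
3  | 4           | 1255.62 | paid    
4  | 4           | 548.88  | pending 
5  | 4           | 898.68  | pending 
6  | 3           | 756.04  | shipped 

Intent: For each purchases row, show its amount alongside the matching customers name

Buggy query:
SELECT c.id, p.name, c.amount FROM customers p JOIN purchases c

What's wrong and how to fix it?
Bug: JOIN with no ON clause produces a cartesian product; every purchases row pairs with every customers row

Fix: Add ON c.customer_id = p.id to the JOIN

Corrected query:
SELECT c.id, p.name, c.amount FROM customers p JOIN purchases c ON c.customer_id = p.id

Result:
id | name  | amount 
---+-------+--------
1  | Eve   | 521.64 
2  | Alice | 402.54 
3  | Bob   | 1255.62
4  | Bob   | 548.88 
5  | Bob   | 898.68 
6  | Alice | 756.04 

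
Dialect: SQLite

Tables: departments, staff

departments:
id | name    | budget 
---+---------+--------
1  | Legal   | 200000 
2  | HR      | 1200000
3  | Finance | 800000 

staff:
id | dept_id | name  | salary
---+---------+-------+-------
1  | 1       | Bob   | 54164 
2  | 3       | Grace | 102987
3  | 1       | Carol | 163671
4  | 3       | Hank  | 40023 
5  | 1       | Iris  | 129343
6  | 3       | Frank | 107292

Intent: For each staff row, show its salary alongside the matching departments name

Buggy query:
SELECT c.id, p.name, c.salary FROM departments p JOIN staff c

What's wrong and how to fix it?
Bug: JOIN with no ON clause produces a cartesian product; every staff row pairs with every departments row

Fix: Specify the join condition linking the foreign key to the parent id

Corrected query:
SELECT c.id, p.name, c.salary FROM departments p JOIN staff c ON c.dept_id = p.id

Result:
id | name    | salary
---+---------+-------
1  | Legal   | 54164 
2  | Finance | 102987
3  | Legal   | 163671
4  | Finance | 40023 
5  | Legal   | 129343
6  | Finance | 107292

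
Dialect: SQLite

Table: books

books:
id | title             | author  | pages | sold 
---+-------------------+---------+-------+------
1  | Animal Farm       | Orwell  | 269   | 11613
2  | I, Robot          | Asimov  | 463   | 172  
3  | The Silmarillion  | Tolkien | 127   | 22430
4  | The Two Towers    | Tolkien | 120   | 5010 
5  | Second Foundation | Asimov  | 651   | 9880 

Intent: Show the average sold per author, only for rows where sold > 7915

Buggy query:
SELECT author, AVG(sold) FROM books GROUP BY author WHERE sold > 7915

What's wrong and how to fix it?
Bug: Row-level WHERE must come before GROUP BY in the clause order

Fix: Place WHERE between FROM and GROUP BY

Corrected query:
SELECT author, AVG(sold) FROM books WHERE sold > 7915 GROUP BY author

Result:
author  | AVG(sold)
--------+----------
Asimov  | 9880     
Orwell  | 11613    
Tolkien | 22430    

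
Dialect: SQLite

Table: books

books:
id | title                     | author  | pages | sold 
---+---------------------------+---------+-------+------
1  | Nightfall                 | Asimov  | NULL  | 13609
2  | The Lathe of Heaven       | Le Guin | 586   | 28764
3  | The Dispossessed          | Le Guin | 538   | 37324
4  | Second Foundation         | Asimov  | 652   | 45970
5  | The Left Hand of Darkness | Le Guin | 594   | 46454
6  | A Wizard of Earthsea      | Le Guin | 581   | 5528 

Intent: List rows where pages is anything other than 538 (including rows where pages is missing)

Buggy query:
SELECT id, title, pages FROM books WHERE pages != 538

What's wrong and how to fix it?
Bug: 'pages != 538' is unknown when pages is NULL, so NULL rows are silently excluded

Fix: Add an explicit OR pages IS NULL to include the missing-value rows

Corrected query:
SELECT id, title, pages FROM books WHERE pages != 538 OR pages IS NULL

Result:
id | title                     | pages
---+---------------------------+------
1  | Nightfall                 | NULL 
2  | The Lathe of Heaven       | 586  
4  | Second Foundation         | 652  
5  | The Left Hand of Darkness | 594  
6  | A Wizard of Earthsea      | 581  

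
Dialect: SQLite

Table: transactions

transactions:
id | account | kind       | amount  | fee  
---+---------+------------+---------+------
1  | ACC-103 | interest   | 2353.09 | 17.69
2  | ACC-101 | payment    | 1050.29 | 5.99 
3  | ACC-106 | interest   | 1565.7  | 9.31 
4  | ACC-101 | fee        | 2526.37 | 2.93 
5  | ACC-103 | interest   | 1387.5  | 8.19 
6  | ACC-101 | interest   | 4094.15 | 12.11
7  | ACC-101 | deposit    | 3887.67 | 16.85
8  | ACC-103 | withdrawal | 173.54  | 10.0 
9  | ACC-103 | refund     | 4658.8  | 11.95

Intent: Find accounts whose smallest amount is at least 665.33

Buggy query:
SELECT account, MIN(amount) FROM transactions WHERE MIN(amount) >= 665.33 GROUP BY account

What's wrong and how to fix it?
Bug: MIN() in WHERE is a misuse of aggregate

Fix: Use HAVING for the per-group MIN condition

Corrected query:
SELECT account, MIN(amount) FROM transactions GROUP BY account HAVING MIN(amount) >= 665.33

Result:
account | MIN(amount)
--------+------------
ACC-101 | 1050.29    
ACC-106 | 1565.7     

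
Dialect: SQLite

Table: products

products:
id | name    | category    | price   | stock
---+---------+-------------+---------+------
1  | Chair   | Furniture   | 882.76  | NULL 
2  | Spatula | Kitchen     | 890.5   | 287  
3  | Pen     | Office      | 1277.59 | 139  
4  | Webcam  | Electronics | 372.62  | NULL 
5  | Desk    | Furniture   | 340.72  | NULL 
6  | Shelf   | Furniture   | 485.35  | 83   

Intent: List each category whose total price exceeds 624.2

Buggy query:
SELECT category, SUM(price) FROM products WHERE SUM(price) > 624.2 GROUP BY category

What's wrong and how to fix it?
Bug: WHERE runs before GROUP BY, so aggregates aren't available there

Fix: Move the aggregate condition to a HAVING clause

Corrected query:
SELECT category, SUM(price) FROM products GROUP BY category HAVING SUM(price) > 624.2

Result:
category  | SUM(price)
----------+-----------
Furniture | 1708.83   
Kitchen   | 890.5     
Office    | 1277.59   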